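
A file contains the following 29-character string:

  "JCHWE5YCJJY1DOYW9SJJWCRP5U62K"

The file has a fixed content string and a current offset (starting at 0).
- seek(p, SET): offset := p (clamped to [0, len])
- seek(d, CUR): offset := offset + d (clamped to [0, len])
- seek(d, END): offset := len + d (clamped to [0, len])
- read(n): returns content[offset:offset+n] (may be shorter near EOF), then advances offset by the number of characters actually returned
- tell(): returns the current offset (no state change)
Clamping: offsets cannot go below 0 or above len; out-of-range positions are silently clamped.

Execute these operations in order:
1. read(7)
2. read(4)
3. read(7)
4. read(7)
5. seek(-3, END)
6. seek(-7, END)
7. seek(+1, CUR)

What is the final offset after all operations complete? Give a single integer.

Answer: 23

Derivation:
After 1 (read(7)): returned 'JCHWE5Y', offset=7
After 2 (read(4)): returned 'CJJY', offset=11
After 3 (read(7)): returned '1DOYW9S', offset=18
After 4 (read(7)): returned 'JJWCRP5', offset=25
After 5 (seek(-3, END)): offset=26
After 6 (seek(-7, END)): offset=22
After 7 (seek(+1, CUR)): offset=23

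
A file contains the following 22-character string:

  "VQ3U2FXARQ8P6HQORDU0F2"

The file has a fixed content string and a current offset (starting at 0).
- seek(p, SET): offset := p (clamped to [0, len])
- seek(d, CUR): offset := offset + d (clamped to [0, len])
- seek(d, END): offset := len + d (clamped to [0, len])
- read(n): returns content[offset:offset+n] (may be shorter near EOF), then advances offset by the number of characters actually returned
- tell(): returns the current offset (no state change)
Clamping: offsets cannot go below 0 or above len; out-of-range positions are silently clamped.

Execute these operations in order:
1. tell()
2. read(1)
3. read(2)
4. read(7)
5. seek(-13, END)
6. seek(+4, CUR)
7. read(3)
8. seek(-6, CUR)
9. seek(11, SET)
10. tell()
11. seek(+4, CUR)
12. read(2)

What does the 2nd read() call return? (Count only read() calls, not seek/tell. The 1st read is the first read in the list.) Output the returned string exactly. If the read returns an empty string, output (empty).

Answer: Q3

Derivation:
After 1 (tell()): offset=0
After 2 (read(1)): returned 'V', offset=1
After 3 (read(2)): returned 'Q3', offset=3
After 4 (read(7)): returned 'U2FXARQ', offset=10
After 5 (seek(-13, END)): offset=9
After 6 (seek(+4, CUR)): offset=13
After 7 (read(3)): returned 'HQO', offset=16
After 8 (seek(-6, CUR)): offset=10
After 9 (seek(11, SET)): offset=11
After 10 (tell()): offset=11
After 11 (seek(+4, CUR)): offset=15
After 12 (read(2)): returned 'OR', offset=17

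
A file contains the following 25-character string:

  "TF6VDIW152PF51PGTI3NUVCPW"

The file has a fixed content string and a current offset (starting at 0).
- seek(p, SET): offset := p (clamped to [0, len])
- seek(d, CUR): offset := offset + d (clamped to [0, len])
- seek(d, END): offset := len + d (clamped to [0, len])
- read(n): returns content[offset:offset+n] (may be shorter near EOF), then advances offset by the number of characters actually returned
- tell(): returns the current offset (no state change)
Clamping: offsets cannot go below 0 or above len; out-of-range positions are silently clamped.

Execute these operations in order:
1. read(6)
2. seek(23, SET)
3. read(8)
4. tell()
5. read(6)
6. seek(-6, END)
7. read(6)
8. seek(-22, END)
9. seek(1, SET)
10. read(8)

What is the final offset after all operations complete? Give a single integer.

Answer: 9

Derivation:
After 1 (read(6)): returned 'TF6VDI', offset=6
After 2 (seek(23, SET)): offset=23
After 3 (read(8)): returned 'PW', offset=25
After 4 (tell()): offset=25
After 5 (read(6)): returned '', offset=25
After 6 (seek(-6, END)): offset=19
After 7 (read(6)): returned 'NUVCPW', offset=25
After 8 (seek(-22, END)): offset=3
After 9 (seek(1, SET)): offset=1
After 10 (read(8)): returned 'F6VDIW15', offset=9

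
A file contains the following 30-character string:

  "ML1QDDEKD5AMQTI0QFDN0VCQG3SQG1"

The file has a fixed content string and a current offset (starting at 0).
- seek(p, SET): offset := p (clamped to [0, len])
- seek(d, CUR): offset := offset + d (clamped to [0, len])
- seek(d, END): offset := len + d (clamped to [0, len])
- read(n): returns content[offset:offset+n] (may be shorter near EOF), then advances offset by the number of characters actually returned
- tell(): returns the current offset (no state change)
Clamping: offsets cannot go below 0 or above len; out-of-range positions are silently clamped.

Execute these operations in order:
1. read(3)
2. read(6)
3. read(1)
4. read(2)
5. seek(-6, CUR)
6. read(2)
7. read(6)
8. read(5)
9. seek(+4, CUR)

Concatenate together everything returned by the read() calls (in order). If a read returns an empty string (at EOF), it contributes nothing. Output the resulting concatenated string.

After 1 (read(3)): returned 'ML1', offset=3
After 2 (read(6)): returned 'QDDEKD', offset=9
After 3 (read(1)): returned '5', offset=10
After 4 (read(2)): returned 'AM', offset=12
After 5 (seek(-6, CUR)): offset=6
After 6 (read(2)): returned 'EK', offset=8
After 7 (read(6)): returned 'D5AMQT', offset=14
After 8 (read(5)): returned 'I0QFD', offset=19
After 9 (seek(+4, CUR)): offset=23

Answer: ML1QDDEKD5AMEKD5AMQTI0QFD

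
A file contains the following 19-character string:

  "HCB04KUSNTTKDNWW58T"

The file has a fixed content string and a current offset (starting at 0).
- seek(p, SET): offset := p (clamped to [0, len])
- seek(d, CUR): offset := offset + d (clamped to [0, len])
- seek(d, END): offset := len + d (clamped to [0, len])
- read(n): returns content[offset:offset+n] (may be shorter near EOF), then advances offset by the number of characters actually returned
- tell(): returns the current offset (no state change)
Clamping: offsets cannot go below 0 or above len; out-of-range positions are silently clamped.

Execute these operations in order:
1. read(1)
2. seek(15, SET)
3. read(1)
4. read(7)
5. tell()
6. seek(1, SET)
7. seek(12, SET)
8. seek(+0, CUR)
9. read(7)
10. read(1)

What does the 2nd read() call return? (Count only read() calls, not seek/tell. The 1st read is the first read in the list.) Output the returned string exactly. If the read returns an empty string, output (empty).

After 1 (read(1)): returned 'H', offset=1
After 2 (seek(15, SET)): offset=15
After 3 (read(1)): returned 'W', offset=16
After 4 (read(7)): returned '58T', offset=19
After 5 (tell()): offset=19
After 6 (seek(1, SET)): offset=1
After 7 (seek(12, SET)): offset=12
After 8 (seek(+0, CUR)): offset=12
After 9 (read(7)): returned 'DNWW58T', offset=19
After 10 (read(1)): returned '', offset=19

Answer: W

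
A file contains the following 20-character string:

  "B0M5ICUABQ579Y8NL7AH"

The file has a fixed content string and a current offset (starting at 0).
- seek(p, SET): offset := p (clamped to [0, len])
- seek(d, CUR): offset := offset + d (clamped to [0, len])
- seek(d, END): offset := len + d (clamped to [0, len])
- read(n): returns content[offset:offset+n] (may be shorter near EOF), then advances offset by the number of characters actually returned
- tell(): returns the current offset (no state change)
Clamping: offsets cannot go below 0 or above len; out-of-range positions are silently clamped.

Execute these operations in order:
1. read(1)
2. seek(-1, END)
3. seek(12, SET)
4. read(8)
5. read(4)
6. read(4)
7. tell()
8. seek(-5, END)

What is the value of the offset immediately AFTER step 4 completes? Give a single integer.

Answer: 20

Derivation:
After 1 (read(1)): returned 'B', offset=1
After 2 (seek(-1, END)): offset=19
After 3 (seek(12, SET)): offset=12
After 4 (read(8)): returned '9Y8NL7AH', offset=20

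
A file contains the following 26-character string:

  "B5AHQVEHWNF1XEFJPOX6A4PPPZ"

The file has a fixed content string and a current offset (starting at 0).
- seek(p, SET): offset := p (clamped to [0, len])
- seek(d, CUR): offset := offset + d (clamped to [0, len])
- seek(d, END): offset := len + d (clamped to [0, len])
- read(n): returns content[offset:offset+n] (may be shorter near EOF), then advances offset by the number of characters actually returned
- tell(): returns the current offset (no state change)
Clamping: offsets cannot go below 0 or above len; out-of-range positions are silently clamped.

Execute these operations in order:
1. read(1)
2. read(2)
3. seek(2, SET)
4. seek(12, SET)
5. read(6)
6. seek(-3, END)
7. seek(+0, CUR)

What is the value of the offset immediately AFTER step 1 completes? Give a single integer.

Answer: 1

Derivation:
After 1 (read(1)): returned 'B', offset=1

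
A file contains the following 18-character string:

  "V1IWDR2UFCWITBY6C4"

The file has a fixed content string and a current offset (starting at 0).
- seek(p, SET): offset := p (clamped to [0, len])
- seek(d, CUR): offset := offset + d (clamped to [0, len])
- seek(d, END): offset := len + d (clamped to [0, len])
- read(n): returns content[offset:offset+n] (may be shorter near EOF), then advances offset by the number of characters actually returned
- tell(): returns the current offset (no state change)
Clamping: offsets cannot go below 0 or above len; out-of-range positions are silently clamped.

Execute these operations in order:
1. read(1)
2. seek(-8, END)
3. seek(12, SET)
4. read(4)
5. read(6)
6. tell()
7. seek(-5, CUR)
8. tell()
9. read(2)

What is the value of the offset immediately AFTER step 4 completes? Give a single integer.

Answer: 16

Derivation:
After 1 (read(1)): returned 'V', offset=1
After 2 (seek(-8, END)): offset=10
After 3 (seek(12, SET)): offset=12
After 4 (read(4)): returned 'TBY6', offset=16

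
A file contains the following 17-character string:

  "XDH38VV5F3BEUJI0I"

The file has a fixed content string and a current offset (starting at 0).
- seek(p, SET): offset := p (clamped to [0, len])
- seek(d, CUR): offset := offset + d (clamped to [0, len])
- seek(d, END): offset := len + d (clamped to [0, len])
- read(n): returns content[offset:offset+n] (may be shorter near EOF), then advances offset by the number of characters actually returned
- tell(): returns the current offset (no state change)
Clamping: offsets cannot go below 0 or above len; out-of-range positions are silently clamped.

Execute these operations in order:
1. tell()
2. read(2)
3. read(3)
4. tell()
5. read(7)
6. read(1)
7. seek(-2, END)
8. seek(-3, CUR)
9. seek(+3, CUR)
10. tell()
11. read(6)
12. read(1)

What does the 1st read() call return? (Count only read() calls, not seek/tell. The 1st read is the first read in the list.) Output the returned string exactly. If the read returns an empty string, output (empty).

After 1 (tell()): offset=0
After 2 (read(2)): returned 'XD', offset=2
After 3 (read(3)): returned 'H38', offset=5
After 4 (tell()): offset=5
After 5 (read(7)): returned 'VV5F3BE', offset=12
After 6 (read(1)): returned 'U', offset=13
After 7 (seek(-2, END)): offset=15
After 8 (seek(-3, CUR)): offset=12
After 9 (seek(+3, CUR)): offset=15
After 10 (tell()): offset=15
After 11 (read(6)): returned '0I', offset=17
After 12 (read(1)): returned '', offset=17

Answer: XD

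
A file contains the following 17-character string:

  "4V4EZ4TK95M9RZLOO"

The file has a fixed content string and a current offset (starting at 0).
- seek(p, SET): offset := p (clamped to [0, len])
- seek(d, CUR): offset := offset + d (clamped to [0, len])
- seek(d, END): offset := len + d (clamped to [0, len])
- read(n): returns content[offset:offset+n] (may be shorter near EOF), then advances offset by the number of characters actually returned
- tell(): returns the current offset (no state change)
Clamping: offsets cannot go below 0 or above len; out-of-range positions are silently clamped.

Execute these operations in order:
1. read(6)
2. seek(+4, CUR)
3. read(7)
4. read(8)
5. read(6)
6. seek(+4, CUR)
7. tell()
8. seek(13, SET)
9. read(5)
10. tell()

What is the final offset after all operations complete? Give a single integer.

Answer: 17

Derivation:
After 1 (read(6)): returned '4V4EZ4', offset=6
After 2 (seek(+4, CUR)): offset=10
After 3 (read(7)): returned 'M9RZLOO', offset=17
After 4 (read(8)): returned '', offset=17
After 5 (read(6)): returned '', offset=17
After 6 (seek(+4, CUR)): offset=17
After 7 (tell()): offset=17
After 8 (seek(13, SET)): offset=13
After 9 (read(5)): returned 'ZLOO', offset=17
After 10 (tell()): offset=17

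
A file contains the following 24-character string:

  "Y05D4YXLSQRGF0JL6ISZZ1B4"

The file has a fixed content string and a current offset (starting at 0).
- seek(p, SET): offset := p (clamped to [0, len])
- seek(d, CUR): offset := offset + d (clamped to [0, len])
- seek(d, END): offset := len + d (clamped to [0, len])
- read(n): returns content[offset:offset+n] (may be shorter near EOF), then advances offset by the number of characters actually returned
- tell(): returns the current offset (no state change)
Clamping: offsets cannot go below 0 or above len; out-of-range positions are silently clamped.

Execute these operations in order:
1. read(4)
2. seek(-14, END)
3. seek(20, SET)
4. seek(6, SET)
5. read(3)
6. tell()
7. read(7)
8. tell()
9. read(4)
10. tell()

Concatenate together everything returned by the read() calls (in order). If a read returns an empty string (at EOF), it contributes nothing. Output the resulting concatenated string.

Answer: Y05DXLSQRGF0JL6ISZ

Derivation:
After 1 (read(4)): returned 'Y05D', offset=4
After 2 (seek(-14, END)): offset=10
After 3 (seek(20, SET)): offset=20
After 4 (seek(6, SET)): offset=6
After 5 (read(3)): returned 'XLS', offset=9
After 6 (tell()): offset=9
After 7 (read(7)): returned 'QRGF0JL', offset=16
After 8 (tell()): offset=16
After 9 (read(4)): returned '6ISZ', offset=20
After 10 (tell()): offset=20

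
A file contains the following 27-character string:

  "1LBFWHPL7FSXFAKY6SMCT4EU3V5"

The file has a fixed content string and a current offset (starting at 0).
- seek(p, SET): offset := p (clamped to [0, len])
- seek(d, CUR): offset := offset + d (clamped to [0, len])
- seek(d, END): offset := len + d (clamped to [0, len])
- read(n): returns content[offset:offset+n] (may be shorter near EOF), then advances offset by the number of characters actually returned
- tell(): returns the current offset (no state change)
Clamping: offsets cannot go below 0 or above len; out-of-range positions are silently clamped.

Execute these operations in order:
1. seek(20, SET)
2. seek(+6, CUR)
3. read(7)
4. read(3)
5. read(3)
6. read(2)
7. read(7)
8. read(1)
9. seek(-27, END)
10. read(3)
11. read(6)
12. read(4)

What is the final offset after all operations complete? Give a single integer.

After 1 (seek(20, SET)): offset=20
After 2 (seek(+6, CUR)): offset=26
After 3 (read(7)): returned '5', offset=27
After 4 (read(3)): returned '', offset=27
After 5 (read(3)): returned '', offset=27
After 6 (read(2)): returned '', offset=27
After 7 (read(7)): returned '', offset=27
After 8 (read(1)): returned '', offset=27
After 9 (seek(-27, END)): offset=0
After 10 (read(3)): returned '1LB', offset=3
After 11 (read(6)): returned 'FWHPL7', offset=9
After 12 (read(4)): returned 'FSXF', offset=13

Answer: 13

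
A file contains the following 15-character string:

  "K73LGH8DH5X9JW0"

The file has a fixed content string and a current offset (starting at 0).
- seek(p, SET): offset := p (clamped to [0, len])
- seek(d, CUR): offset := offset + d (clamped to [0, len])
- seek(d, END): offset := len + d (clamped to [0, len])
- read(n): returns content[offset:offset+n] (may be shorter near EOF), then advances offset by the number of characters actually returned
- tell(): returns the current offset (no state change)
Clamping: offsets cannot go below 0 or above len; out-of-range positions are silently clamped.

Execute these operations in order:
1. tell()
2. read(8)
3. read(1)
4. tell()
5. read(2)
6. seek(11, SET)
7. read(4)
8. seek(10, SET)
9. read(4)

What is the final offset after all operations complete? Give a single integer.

Answer: 14

Derivation:
After 1 (tell()): offset=0
After 2 (read(8)): returned 'K73LGH8D', offset=8
After 3 (read(1)): returned 'H', offset=9
After 4 (tell()): offset=9
After 5 (read(2)): returned '5X', offset=11
After 6 (seek(11, SET)): offset=11
After 7 (read(4)): returned '9JW0', offset=15
After 8 (seek(10, SET)): offset=10
After 9 (read(4)): returned 'X9JW', offset=14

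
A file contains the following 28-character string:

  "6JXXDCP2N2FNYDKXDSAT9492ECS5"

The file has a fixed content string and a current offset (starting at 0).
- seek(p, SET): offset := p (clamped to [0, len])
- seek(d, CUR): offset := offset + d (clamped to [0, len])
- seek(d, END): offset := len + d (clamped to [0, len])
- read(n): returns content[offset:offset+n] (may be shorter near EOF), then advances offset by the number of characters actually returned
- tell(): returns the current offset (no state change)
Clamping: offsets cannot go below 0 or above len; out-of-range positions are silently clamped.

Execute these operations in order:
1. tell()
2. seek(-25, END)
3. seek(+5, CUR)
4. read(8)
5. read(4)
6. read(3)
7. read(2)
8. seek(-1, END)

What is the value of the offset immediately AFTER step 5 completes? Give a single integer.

Answer: 20

Derivation:
After 1 (tell()): offset=0
After 2 (seek(-25, END)): offset=3
After 3 (seek(+5, CUR)): offset=8
After 4 (read(8)): returned 'N2FNYDKX', offset=16
After 5 (read(4)): returned 'DSAT', offset=20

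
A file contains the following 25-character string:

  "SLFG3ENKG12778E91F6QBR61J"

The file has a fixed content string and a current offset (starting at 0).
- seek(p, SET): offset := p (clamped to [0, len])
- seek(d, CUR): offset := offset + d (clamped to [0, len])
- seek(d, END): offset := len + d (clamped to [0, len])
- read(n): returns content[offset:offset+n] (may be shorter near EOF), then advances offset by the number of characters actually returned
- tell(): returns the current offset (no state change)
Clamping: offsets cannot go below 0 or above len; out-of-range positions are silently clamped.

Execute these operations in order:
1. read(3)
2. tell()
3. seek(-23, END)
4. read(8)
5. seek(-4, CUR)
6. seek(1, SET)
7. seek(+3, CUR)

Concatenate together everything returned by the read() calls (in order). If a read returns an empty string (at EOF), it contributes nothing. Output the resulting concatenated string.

After 1 (read(3)): returned 'SLF', offset=3
After 2 (tell()): offset=3
After 3 (seek(-23, END)): offset=2
After 4 (read(8)): returned 'FG3ENKG1', offset=10
After 5 (seek(-4, CUR)): offset=6
After 6 (seek(1, SET)): offset=1
After 7 (seek(+3, CUR)): offset=4

Answer: SLFFG3ENKG1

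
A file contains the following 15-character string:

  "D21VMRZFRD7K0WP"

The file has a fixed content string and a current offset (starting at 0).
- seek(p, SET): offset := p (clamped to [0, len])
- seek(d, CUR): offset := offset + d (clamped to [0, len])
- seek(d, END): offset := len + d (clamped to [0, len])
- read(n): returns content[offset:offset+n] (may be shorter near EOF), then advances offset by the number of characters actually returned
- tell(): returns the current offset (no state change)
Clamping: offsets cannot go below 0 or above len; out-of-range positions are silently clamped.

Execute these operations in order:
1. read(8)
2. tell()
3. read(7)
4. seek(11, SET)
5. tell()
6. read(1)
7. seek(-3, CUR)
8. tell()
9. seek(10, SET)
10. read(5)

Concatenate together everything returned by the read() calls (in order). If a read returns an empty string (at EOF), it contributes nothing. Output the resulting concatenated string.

After 1 (read(8)): returned 'D21VMRZF', offset=8
After 2 (tell()): offset=8
After 3 (read(7)): returned 'RD7K0WP', offset=15
After 4 (seek(11, SET)): offset=11
After 5 (tell()): offset=11
After 6 (read(1)): returned 'K', offset=12
After 7 (seek(-3, CUR)): offset=9
After 8 (tell()): offset=9
After 9 (seek(10, SET)): offset=10
After 10 (read(5)): returned '7K0WP', offset=15

Answer: D21VMRZFRD7K0WPK7K0WP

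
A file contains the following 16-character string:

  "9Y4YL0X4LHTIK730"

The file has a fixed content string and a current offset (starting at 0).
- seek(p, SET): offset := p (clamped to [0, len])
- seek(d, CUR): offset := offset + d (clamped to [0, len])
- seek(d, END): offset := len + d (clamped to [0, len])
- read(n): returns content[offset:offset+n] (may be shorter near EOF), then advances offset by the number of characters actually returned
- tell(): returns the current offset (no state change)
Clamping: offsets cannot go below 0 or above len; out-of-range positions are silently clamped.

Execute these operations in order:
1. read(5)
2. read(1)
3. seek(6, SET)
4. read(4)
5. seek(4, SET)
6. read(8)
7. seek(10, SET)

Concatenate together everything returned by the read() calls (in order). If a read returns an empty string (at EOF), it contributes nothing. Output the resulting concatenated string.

After 1 (read(5)): returned '9Y4YL', offset=5
After 2 (read(1)): returned '0', offset=6
After 3 (seek(6, SET)): offset=6
After 4 (read(4)): returned 'X4LH', offset=10
After 5 (seek(4, SET)): offset=4
After 6 (read(8)): returned 'L0X4LHTI', offset=12
After 7 (seek(10, SET)): offset=10

Answer: 9Y4YL0X4LHL0X4LHTI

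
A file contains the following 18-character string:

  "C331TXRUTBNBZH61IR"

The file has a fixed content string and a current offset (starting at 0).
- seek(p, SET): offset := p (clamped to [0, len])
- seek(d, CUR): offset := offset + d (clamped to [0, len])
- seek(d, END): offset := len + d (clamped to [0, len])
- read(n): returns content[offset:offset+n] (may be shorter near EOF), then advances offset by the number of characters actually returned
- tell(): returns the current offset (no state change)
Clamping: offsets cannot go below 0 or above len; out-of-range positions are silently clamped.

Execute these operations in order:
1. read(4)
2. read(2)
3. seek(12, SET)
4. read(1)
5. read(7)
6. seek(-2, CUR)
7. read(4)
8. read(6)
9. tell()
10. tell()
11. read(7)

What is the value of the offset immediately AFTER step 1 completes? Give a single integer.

Answer: 4

Derivation:
After 1 (read(4)): returned 'C331', offset=4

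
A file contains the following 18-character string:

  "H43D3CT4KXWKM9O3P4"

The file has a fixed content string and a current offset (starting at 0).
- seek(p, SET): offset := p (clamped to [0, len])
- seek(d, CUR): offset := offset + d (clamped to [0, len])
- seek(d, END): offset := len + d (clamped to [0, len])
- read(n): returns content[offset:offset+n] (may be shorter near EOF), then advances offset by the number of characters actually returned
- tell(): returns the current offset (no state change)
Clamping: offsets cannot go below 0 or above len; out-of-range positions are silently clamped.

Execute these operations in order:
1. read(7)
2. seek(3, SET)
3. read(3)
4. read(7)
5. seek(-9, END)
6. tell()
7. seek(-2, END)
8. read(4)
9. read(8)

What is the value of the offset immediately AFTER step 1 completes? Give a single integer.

Answer: 7

Derivation:
After 1 (read(7)): returned 'H43D3CT', offset=7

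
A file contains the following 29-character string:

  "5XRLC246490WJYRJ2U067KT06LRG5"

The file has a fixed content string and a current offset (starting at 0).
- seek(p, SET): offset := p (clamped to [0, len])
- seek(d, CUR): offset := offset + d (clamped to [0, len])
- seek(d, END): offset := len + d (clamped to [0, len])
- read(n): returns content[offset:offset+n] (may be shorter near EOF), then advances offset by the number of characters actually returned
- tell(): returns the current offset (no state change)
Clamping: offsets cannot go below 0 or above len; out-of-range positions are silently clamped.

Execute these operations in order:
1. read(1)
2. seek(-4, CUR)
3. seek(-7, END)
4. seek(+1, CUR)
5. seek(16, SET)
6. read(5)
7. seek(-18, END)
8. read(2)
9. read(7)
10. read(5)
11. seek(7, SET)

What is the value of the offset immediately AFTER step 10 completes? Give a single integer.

After 1 (read(1)): returned '5', offset=1
After 2 (seek(-4, CUR)): offset=0
After 3 (seek(-7, END)): offset=22
After 4 (seek(+1, CUR)): offset=23
After 5 (seek(16, SET)): offset=16
After 6 (read(5)): returned '2U067', offset=21
After 7 (seek(-18, END)): offset=11
After 8 (read(2)): returned 'WJ', offset=13
After 9 (read(7)): returned 'YRJ2U06', offset=20
After 10 (read(5)): returned '7KT06', offset=25

Answer: 25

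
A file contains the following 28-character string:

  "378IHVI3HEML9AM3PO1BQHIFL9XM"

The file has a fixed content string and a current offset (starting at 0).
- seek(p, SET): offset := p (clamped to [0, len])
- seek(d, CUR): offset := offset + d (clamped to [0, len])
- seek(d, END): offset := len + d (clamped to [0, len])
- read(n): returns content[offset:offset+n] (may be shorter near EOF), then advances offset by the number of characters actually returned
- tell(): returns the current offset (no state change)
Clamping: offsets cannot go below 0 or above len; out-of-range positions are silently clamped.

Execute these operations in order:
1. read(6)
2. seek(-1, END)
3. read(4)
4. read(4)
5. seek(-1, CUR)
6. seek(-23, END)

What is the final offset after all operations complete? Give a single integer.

Answer: 5

Derivation:
After 1 (read(6)): returned '378IHV', offset=6
After 2 (seek(-1, END)): offset=27
After 3 (read(4)): returned 'M', offset=28
After 4 (read(4)): returned '', offset=28
After 5 (seek(-1, CUR)): offset=27
After 6 (seek(-23, END)): offset=5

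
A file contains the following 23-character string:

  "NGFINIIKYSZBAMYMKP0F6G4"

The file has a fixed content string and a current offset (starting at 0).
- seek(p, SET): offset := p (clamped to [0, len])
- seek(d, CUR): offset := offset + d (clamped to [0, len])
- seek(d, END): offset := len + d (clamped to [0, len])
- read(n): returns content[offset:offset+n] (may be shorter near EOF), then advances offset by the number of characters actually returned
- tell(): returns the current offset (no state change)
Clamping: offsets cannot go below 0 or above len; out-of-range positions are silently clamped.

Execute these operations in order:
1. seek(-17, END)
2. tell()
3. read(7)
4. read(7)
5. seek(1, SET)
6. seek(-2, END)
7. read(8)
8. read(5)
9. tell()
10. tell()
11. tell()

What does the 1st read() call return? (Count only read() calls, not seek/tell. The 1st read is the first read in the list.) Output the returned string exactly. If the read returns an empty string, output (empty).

After 1 (seek(-17, END)): offset=6
After 2 (tell()): offset=6
After 3 (read(7)): returned 'IKYSZBA', offset=13
After 4 (read(7)): returned 'MYMKP0F', offset=20
After 5 (seek(1, SET)): offset=1
After 6 (seek(-2, END)): offset=21
After 7 (read(8)): returned 'G4', offset=23
After 8 (read(5)): returned '', offset=23
After 9 (tell()): offset=23
After 10 (tell()): offset=23
After 11 (tell()): offset=23

Answer: IKYSZBA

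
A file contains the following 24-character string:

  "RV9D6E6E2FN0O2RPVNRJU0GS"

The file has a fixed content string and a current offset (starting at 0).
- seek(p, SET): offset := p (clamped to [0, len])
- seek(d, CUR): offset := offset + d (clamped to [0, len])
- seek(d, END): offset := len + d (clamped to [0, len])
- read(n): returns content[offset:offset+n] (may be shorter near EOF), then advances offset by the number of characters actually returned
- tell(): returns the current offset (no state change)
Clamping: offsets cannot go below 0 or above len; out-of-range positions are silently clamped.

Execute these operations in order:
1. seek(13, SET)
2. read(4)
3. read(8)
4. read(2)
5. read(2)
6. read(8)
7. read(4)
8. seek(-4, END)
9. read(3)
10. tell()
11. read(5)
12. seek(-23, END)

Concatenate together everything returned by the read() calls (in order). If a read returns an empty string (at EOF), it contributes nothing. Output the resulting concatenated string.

Answer: 2RPVNRJU0GSU0GS

Derivation:
After 1 (seek(13, SET)): offset=13
After 2 (read(4)): returned '2RPV', offset=17
After 3 (read(8)): returned 'NRJU0GS', offset=24
After 4 (read(2)): returned '', offset=24
After 5 (read(2)): returned '', offset=24
After 6 (read(8)): returned '', offset=24
After 7 (read(4)): returned '', offset=24
After 8 (seek(-4, END)): offset=20
After 9 (read(3)): returned 'U0G', offset=23
After 10 (tell()): offset=23
After 11 (read(5)): returned 'S', offset=24
After 12 (seek(-23, END)): offset=1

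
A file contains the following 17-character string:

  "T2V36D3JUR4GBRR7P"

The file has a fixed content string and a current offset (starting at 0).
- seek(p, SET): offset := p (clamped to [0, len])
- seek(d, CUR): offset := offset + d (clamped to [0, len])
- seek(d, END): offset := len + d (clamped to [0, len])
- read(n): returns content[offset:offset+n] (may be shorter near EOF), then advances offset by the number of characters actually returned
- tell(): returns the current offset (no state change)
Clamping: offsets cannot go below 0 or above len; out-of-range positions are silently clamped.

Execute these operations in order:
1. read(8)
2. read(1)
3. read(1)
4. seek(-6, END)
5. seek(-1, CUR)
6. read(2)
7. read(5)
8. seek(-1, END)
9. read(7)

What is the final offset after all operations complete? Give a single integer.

After 1 (read(8)): returned 'T2V36D3J', offset=8
After 2 (read(1)): returned 'U', offset=9
After 3 (read(1)): returned 'R', offset=10
After 4 (seek(-6, END)): offset=11
After 5 (seek(-1, CUR)): offset=10
After 6 (read(2)): returned '4G', offset=12
After 7 (read(5)): returned 'BRR7P', offset=17
After 8 (seek(-1, END)): offset=16
After 9 (read(7)): returned 'P', offset=17

Answer: 17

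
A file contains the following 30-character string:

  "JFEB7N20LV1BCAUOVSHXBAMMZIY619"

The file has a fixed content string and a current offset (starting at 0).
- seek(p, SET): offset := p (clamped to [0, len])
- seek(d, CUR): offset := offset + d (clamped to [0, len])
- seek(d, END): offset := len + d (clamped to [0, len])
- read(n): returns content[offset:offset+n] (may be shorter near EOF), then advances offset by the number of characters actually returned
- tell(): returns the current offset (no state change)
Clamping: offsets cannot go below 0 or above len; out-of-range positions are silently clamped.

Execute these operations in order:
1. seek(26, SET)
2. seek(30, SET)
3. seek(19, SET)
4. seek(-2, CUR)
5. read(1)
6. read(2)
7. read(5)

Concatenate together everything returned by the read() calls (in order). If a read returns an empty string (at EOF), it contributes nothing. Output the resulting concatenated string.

After 1 (seek(26, SET)): offset=26
After 2 (seek(30, SET)): offset=30
After 3 (seek(19, SET)): offset=19
After 4 (seek(-2, CUR)): offset=17
After 5 (read(1)): returned 'S', offset=18
After 6 (read(2)): returned 'HX', offset=20
After 7 (read(5)): returned 'BAMMZ', offset=25

Answer: SHXBAMMZ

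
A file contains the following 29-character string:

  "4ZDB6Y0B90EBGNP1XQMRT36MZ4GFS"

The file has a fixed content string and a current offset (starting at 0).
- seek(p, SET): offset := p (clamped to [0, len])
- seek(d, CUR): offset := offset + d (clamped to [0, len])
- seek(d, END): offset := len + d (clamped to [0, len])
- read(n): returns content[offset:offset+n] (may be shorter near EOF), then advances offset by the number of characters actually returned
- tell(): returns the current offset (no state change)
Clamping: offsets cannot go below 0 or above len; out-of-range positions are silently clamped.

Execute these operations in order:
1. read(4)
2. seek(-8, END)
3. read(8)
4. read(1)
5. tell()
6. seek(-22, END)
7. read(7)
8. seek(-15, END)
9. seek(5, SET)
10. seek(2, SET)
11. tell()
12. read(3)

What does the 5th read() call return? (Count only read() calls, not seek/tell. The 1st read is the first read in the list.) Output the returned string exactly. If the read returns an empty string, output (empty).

Answer: DB6

Derivation:
After 1 (read(4)): returned '4ZDB', offset=4
After 2 (seek(-8, END)): offset=21
After 3 (read(8)): returned '36MZ4GFS', offset=29
After 4 (read(1)): returned '', offset=29
After 5 (tell()): offset=29
After 6 (seek(-22, END)): offset=7
After 7 (read(7)): returned 'B90EBGN', offset=14
After 8 (seek(-15, END)): offset=14
After 9 (seek(5, SET)): offset=5
After 10 (seek(2, SET)): offset=2
After 11 (tell()): offset=2
After 12 (read(3)): returned 'DB6', offset=5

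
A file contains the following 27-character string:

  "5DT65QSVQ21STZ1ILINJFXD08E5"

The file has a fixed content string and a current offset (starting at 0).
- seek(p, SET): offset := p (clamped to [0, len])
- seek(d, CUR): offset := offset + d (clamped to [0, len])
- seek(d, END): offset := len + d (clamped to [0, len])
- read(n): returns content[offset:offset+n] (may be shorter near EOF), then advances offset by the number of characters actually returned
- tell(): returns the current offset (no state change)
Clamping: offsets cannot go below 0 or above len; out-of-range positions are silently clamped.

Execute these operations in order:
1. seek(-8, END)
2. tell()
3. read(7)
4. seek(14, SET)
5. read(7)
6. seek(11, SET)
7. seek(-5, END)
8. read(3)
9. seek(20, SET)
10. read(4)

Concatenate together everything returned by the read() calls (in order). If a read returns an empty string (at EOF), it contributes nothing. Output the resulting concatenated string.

After 1 (seek(-8, END)): offset=19
After 2 (tell()): offset=19
After 3 (read(7)): returned 'JFXD08E', offset=26
After 4 (seek(14, SET)): offset=14
After 5 (read(7)): returned '1ILINJF', offset=21
After 6 (seek(11, SET)): offset=11
After 7 (seek(-5, END)): offset=22
After 8 (read(3)): returned 'D08', offset=25
After 9 (seek(20, SET)): offset=20
After 10 (read(4)): returned 'FXD0', offset=24

Answer: JFXD08E1ILINJFD08FXD0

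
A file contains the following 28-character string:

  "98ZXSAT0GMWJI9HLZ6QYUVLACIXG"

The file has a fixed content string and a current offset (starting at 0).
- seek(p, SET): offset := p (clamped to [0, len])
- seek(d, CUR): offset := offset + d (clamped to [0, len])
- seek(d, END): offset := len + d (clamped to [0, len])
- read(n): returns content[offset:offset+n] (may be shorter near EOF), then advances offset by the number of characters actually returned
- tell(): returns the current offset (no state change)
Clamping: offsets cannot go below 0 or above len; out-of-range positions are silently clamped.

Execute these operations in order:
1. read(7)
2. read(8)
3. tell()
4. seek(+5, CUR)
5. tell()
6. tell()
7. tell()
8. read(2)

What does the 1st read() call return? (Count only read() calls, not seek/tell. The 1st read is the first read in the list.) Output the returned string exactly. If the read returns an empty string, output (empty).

Answer: 98ZXSAT

Derivation:
After 1 (read(7)): returned '98ZXSAT', offset=7
After 2 (read(8)): returned '0GMWJI9H', offset=15
After 3 (tell()): offset=15
After 4 (seek(+5, CUR)): offset=20
After 5 (tell()): offset=20
After 6 (tell()): offset=20
After 7 (tell()): offset=20
After 8 (read(2)): returned 'UV', offset=22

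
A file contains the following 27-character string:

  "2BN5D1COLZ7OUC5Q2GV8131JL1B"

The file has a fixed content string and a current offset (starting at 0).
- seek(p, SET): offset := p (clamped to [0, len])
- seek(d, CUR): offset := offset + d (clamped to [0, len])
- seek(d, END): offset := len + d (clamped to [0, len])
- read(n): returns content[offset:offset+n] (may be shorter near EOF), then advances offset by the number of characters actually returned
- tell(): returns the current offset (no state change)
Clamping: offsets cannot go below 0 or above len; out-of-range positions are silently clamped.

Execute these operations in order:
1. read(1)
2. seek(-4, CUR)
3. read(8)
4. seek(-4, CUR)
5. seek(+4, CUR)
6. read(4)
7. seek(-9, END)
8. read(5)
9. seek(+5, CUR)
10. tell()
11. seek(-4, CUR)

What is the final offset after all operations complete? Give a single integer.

Answer: 23

Derivation:
After 1 (read(1)): returned '2', offset=1
After 2 (seek(-4, CUR)): offset=0
After 3 (read(8)): returned '2BN5D1CO', offset=8
After 4 (seek(-4, CUR)): offset=4
After 5 (seek(+4, CUR)): offset=8
After 6 (read(4)): returned 'LZ7O', offset=12
After 7 (seek(-9, END)): offset=18
After 8 (read(5)): returned 'V8131', offset=23
After 9 (seek(+5, CUR)): offset=27
After 10 (tell()): offset=27
After 11 (seek(-4, CUR)): offset=23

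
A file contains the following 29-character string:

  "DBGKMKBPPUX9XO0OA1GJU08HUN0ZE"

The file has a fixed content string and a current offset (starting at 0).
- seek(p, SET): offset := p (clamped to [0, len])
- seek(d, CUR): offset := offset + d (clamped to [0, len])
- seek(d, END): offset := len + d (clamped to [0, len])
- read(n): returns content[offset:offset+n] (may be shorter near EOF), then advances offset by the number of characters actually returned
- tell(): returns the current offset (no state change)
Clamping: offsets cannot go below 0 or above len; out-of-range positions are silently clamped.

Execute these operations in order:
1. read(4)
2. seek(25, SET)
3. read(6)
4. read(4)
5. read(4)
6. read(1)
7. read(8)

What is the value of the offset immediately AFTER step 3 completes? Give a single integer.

After 1 (read(4)): returned 'DBGK', offset=4
After 2 (seek(25, SET)): offset=25
After 3 (read(6)): returned 'N0ZE', offset=29

Answer: 29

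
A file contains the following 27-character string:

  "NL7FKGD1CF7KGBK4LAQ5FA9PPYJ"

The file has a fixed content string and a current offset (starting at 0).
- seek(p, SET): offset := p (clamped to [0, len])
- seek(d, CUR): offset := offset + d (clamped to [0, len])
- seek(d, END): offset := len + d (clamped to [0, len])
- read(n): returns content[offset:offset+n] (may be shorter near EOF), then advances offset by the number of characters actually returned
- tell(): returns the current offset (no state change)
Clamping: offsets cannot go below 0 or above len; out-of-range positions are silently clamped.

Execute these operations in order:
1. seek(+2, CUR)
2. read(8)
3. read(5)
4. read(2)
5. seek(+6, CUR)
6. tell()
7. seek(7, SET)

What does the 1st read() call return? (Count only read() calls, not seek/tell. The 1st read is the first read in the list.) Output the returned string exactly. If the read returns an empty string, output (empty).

Answer: 7FKGD1CF

Derivation:
After 1 (seek(+2, CUR)): offset=2
After 2 (read(8)): returned '7FKGD1CF', offset=10
After 3 (read(5)): returned '7KGBK', offset=15
After 4 (read(2)): returned '4L', offset=17
After 5 (seek(+6, CUR)): offset=23
After 6 (tell()): offset=23
After 7 (seek(7, SET)): offset=7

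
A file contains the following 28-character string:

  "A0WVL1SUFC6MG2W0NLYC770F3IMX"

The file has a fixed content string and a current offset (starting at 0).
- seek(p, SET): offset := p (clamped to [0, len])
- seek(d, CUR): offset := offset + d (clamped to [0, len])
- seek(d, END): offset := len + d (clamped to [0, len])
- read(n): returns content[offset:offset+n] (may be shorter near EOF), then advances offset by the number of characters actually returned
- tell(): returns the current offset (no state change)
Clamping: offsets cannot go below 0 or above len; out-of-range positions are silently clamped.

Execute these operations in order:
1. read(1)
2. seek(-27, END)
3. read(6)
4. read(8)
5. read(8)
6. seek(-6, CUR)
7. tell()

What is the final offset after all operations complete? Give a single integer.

Answer: 17

Derivation:
After 1 (read(1)): returned 'A', offset=1
After 2 (seek(-27, END)): offset=1
After 3 (read(6)): returned '0WVL1S', offset=7
After 4 (read(8)): returned 'UFC6MG2W', offset=15
After 5 (read(8)): returned '0NLYC770', offset=23
After 6 (seek(-6, CUR)): offset=17
After 7 (tell()): offset=17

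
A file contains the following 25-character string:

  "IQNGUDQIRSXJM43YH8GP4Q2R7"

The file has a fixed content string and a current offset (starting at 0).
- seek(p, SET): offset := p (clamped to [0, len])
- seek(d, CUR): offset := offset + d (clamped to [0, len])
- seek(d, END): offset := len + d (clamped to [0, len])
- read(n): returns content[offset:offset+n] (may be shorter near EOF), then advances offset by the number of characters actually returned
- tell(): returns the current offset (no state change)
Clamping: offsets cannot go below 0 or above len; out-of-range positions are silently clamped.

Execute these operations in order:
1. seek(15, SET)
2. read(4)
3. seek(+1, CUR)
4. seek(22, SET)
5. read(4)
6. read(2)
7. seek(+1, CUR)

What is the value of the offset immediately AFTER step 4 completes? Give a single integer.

Answer: 22

Derivation:
After 1 (seek(15, SET)): offset=15
After 2 (read(4)): returned 'YH8G', offset=19
After 3 (seek(+1, CUR)): offset=20
After 4 (seek(22, SET)): offset=22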